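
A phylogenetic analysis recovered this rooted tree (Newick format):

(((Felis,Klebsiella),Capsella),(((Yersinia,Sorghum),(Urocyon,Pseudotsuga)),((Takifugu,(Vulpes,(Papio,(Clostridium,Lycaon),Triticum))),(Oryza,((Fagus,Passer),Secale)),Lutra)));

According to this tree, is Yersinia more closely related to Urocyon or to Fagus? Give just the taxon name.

The MRCA of Yersinia and Urocyon subtends ((Yersinia,Sorghum),(Urocyon,Pseudotsuga)) (4 taxa).
The MRCA of Yersinia and Fagus subtends (((Yersinia,Sorghum),(Urocyon,Pseudotsuga)),((Takifugu,(Vulpes,(Papio,(Clostridium,Lycaon),Triticum))),(Oryza,((Fagus,Passer),Secale)),Lutra)) (15 taxa).
The first is nested inside the second, so Yersinia shares a more recent common ancestor with Urocyon.

Urocyon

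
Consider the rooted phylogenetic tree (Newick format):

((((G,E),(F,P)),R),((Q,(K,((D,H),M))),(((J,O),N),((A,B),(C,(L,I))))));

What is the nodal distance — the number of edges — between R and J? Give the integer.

The MRCA of R and J is the root of the tree.
From R up to that node: 2 branches. From J up to the same node: 5 branches. Total: 2 + 5 = 7.

7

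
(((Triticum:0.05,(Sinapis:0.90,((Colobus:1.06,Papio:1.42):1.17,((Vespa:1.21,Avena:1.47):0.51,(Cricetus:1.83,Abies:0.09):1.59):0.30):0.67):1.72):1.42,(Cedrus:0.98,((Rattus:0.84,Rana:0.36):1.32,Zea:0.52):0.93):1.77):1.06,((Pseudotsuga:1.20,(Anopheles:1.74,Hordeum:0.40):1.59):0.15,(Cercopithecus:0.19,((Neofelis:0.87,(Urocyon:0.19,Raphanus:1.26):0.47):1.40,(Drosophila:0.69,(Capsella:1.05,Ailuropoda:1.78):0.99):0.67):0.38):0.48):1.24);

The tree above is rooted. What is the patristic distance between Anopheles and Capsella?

The path runs Anopheles → … → MRCA → … → Capsella; the MRCA is the node subtending ((Pseudotsuga,(Anopheles,Hordeum)),(Cercopithecus,((Neofelis,(Urocyon,Raphanus)),(Drosophila,(Capsella,Ailuropoda))))).
Branch lengths along that path: 1.74 + 1.59 + 0.15 + 0.48 + 0.38 + 0.67 + 0.99 + 1.05 = 7.05.

7.05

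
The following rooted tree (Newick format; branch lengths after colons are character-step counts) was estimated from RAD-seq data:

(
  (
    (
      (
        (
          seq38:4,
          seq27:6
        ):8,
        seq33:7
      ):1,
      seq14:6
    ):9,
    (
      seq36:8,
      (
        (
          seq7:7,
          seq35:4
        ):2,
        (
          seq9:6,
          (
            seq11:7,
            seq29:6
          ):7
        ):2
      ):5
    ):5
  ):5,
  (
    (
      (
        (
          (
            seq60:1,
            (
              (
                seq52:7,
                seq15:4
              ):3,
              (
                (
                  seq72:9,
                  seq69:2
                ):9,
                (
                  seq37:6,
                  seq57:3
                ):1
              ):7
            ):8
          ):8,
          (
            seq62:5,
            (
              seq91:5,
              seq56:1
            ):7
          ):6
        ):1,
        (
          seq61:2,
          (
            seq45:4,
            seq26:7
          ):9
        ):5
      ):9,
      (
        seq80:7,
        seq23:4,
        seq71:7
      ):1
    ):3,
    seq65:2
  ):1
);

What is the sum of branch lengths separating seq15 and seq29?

67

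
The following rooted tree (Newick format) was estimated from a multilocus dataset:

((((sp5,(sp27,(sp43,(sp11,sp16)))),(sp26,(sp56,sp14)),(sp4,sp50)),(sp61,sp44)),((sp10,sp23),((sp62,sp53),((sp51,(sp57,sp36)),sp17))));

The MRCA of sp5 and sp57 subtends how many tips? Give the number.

20

The MRCA of sp5 and sp57 is the root, so the clade is the entire tree.
That clade contains 20 terminal taxa: sp10, sp11, sp14, sp16, sp17, sp23, sp26, sp27, sp36, sp4, sp43, sp44, sp5, sp50, sp51, sp53, sp56, sp57, sp61, sp62.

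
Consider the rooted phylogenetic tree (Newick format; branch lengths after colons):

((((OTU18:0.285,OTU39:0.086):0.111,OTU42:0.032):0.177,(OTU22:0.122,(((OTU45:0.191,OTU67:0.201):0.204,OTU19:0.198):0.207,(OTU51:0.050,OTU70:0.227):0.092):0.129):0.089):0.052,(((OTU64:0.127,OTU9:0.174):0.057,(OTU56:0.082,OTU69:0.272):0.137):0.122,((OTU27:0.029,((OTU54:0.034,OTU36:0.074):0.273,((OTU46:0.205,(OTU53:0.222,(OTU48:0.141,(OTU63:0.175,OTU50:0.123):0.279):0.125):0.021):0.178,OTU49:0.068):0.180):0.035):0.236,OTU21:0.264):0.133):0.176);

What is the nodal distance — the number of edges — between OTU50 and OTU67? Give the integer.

16

The MRCA of OTU50 and OTU67 is the root of the tree.
From OTU50 up to that node: 10 branches. From OTU67 up to the same node: 6 branches. Total: 10 + 6 = 16.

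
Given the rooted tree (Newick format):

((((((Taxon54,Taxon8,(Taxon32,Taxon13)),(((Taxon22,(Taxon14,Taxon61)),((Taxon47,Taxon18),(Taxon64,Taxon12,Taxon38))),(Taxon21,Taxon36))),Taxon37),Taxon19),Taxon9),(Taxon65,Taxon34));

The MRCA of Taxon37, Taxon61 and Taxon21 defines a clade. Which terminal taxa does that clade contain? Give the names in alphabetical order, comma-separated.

Tracing Taxon37: it sits inside (((Taxon54,Taxon8,(Taxon32,Taxon13)),(((Taxon22,(Taxon14,Taxon61)),((Taxon47,Taxon18),(Taxon64,Taxon12,Taxon38))),(Taxon21,Taxon36))),Taxon37).
Tracing Taxon61: it sits inside (Taxon14,Taxon61).
Tracing Taxon21: it sits inside (Taxon21,Taxon36).
The smallest clade enclosing all 3 is (((Taxon54,Taxon8,(Taxon32,Taxon13)),(((Taxon22,(Taxon14,Taxon61)),((Taxon47,Taxon18),(Taxon64,Taxon12,Taxon38))),(Taxon21,Taxon36))),Taxon37); the answer is its 15 terminal taxa in alphabetical order.

Taxon12, Taxon13, Taxon14, Taxon18, Taxon21, Taxon22, Taxon32, Taxon36, Taxon37, Taxon38, Taxon47, Taxon54, Taxon61, Taxon64, Taxon8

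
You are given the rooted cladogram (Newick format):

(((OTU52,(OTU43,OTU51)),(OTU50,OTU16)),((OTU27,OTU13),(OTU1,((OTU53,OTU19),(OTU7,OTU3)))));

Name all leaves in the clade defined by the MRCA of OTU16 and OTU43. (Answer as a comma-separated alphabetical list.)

Tracing OTU16: it sits inside (OTU50,OTU16).
Tracing OTU43: it sits inside (OTU43,OTU51).
The smallest clade enclosing both is ((OTU52,(OTU43,OTU51)),(OTU50,OTU16)); the answer is its 5 terminal taxa in alphabetical order.

OTU16, OTU43, OTU50, OTU51, OTU52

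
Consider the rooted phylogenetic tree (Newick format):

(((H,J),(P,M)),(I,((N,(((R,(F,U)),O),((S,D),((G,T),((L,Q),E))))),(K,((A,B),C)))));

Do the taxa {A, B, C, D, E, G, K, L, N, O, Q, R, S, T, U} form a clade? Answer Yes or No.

No

The MRCA of the listed taxa subtends ((N,(((R,(F,U)),O),((S,D),((G,T),((L,Q),E))))),(K,((A,B),C))).
That clade also contains F, which is not in the proposed group, so the group is not monophyletic.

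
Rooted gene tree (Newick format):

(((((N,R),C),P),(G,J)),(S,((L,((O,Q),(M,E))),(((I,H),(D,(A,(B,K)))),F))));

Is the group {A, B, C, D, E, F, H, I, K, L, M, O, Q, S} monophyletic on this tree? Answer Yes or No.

No

The MRCA of the listed taxa is the root, so the smallest clade containing them is the whole tree.
That clade also contains G, J, N, P, R, which are not in the proposed group, so the group is not monophyletic.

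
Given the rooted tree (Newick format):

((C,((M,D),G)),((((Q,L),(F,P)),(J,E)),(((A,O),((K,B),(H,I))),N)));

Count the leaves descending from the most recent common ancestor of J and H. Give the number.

13

The MRCA of J and H is the node subtending ((((Q,L),(F,P)),(J,E)),(((A,O),((K,B),(H,I))),N)).
That clade contains 13 terminal taxa: A, B, E, F, H, I, J, K, L, N, O, P, Q.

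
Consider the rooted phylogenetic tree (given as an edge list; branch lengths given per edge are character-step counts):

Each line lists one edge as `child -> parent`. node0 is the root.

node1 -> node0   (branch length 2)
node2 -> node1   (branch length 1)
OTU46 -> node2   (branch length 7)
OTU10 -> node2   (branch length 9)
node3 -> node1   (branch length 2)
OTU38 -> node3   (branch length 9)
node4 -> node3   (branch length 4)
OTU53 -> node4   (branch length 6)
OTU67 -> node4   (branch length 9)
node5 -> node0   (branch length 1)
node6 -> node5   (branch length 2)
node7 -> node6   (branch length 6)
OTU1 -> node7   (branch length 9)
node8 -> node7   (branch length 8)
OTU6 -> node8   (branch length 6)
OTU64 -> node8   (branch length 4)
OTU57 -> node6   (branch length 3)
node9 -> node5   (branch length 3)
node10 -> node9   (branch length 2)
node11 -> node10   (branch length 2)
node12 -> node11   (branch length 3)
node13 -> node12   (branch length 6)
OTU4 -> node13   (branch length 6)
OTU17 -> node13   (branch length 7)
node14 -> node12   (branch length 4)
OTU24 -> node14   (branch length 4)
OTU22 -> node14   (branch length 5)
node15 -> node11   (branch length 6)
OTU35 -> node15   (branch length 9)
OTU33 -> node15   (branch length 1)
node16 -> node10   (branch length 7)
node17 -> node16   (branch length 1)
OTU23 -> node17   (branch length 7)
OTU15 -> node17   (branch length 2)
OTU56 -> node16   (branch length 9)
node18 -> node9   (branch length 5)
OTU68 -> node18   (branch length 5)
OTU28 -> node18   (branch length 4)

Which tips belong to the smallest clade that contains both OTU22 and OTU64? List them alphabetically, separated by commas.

OTU1, OTU15, OTU17, OTU22, OTU23, OTU24, OTU28, OTU33, OTU35, OTU4, OTU56, OTU57, OTU6, OTU64, OTU68

Tracing OTU22: it sits inside (OTU24,OTU22).
Tracing OTU64: it sits inside (OTU6,OTU64).
The smallest clade enclosing both is (((OTU1,(OTU6,OTU64)),OTU57),(((((OTU4,OTU17),(OTU24,OTU22)),(OTU35,OTU33)),((OTU23,OTU15),OTU56)),(OTU68,OTU28))); the answer is its 15 terminal taxa in alphabetical order.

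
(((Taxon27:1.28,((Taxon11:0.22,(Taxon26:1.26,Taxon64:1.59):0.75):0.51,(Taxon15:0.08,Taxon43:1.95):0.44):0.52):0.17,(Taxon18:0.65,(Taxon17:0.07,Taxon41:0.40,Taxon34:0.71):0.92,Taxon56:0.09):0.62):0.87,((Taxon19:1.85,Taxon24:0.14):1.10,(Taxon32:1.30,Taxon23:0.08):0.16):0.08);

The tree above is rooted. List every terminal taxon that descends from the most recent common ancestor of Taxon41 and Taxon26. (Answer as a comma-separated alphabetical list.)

Tracing Taxon41: it sits inside (Taxon17,Taxon41,Taxon34).
Tracing Taxon26: it sits inside (Taxon26,Taxon64).
The smallest clade enclosing both is ((Taxon27,((Taxon11,(Taxon26,Taxon64)),(Taxon15,Taxon43))),(Taxon18,(Taxon17,Taxon41,Taxon34),Taxon56)); the answer is its 11 terminal taxa in alphabetical order.

Taxon11, Taxon15, Taxon17, Taxon18, Taxon26, Taxon27, Taxon34, Taxon41, Taxon43, Taxon56, Taxon64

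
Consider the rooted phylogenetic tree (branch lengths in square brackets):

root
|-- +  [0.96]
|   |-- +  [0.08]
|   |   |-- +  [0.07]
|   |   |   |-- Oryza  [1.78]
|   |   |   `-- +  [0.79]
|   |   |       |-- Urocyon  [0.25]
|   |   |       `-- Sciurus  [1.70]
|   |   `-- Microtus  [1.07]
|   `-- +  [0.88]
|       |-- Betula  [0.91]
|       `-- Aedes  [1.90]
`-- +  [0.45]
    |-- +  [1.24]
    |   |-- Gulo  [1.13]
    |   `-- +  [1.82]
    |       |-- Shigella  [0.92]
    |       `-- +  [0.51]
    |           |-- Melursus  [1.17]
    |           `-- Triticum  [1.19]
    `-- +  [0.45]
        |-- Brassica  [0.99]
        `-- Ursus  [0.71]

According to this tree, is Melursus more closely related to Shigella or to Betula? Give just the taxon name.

Shigella

The MRCA of Melursus and Shigella subtends (Shigella,(Melursus,Triticum)) (3 taxa).
The MRCA of Melursus and Betula is the root, subtending the entire tree (12 taxa).
The first is nested inside the second, so Melursus shares a more recent common ancestor with Shigella.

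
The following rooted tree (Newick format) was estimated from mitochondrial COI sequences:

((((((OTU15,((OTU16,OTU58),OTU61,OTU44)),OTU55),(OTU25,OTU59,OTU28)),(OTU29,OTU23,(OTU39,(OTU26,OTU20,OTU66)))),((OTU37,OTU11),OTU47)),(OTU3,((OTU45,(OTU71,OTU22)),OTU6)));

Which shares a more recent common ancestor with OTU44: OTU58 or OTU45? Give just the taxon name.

OTU58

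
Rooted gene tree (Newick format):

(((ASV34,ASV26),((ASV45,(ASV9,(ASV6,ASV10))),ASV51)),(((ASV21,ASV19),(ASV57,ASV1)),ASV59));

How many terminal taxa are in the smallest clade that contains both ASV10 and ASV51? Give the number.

The MRCA of ASV10 and ASV51 is the node subtending ((ASV45,(ASV9,(ASV6,ASV10))),ASV51).
That clade contains 5 terminal taxa: ASV10, ASV45, ASV51, ASV6, ASV9.

5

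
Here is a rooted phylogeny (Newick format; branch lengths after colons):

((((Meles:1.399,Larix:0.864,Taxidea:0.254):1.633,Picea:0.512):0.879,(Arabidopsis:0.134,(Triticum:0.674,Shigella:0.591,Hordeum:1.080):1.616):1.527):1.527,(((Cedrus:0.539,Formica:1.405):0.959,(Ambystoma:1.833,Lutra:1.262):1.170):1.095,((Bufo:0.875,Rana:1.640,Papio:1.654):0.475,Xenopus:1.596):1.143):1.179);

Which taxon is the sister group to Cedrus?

Cedrus attaches to the tree at the node subtending (Cedrus,Formica).
The other lineage descending from that same node — the sister group — is the single tip Formica.

Formica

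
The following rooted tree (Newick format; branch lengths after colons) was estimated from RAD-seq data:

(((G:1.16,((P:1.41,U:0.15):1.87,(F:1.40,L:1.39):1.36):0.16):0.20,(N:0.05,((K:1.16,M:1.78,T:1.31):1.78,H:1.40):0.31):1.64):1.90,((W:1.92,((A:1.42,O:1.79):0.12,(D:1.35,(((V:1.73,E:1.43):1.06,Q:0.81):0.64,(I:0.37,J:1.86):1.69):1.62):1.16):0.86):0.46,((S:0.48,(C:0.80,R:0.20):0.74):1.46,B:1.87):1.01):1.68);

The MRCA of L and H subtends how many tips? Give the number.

10

The MRCA of L and H is the node subtending ((G,((P,U),(F,L))),(N,((K,M,T),H))).
That clade contains 10 terminal taxa: F, G, H, K, L, M, N, P, T, U.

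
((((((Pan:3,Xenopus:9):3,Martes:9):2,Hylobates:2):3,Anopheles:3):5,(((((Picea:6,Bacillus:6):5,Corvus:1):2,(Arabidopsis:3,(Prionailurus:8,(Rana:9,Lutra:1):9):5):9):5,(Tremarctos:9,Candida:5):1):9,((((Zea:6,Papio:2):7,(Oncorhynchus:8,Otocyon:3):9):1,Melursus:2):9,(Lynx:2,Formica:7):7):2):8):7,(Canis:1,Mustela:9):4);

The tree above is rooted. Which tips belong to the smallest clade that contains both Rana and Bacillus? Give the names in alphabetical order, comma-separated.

Tracing Rana: it sits inside (Rana,Lutra).
Tracing Bacillus: it sits inside (Picea,Bacillus).
The smallest clade enclosing both is (((Picea,Bacillus),Corvus),(Arabidopsis,(Prionailurus,(Rana,Lutra)))); the answer is its 7 terminal taxa in alphabetical order.

Arabidopsis, Bacillus, Corvus, Lutra, Picea, Prionailurus, Rana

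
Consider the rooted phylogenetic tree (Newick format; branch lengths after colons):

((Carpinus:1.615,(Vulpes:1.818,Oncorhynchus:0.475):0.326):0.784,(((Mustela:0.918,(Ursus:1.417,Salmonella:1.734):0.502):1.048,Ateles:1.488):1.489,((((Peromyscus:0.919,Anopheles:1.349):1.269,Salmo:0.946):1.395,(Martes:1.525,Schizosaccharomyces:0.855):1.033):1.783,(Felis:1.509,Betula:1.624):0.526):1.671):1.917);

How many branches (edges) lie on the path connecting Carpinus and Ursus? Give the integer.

7

The MRCA of Carpinus and Ursus is the root of the tree.
From Carpinus up to that node: 2 branches. From Ursus up to the same node: 5 branches. Total: 2 + 5 = 7.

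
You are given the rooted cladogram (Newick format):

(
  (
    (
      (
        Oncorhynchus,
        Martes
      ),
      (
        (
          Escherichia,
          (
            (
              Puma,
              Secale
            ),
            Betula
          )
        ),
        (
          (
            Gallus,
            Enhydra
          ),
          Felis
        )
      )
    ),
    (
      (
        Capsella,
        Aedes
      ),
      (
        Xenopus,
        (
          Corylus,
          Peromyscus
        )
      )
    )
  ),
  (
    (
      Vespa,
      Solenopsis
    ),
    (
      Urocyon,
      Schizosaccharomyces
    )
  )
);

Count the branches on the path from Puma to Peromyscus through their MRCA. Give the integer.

10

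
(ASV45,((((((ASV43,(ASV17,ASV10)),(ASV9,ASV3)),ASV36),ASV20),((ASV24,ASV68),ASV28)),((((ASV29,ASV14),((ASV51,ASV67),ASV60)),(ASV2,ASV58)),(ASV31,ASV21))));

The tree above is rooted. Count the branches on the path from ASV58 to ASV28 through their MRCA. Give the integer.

7

The MRCA of ASV58 and ASV28 is the node subtending ((((((ASV43,(ASV17,ASV10)),(ASV9,ASV3)),ASV36),ASV20),((ASV24,ASV68),ASV28)),((((ASV29,ASV14),((ASV51,ASV67),ASV60)),(ASV2,ASV58)),(ASV31,ASV21))).
From ASV58 up to that node: 4 branches. From ASV28 up to the same node: 3 branches. Total: 4 + 3 = 7.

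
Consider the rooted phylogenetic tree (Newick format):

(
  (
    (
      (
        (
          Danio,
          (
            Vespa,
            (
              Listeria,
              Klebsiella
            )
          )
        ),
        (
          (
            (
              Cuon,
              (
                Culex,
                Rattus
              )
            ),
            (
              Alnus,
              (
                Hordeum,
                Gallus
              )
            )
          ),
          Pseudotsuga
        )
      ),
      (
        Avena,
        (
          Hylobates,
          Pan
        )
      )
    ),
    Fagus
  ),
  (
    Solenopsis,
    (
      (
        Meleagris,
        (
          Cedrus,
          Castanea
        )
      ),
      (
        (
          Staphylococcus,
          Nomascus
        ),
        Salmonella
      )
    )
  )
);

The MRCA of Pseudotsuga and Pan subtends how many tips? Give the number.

14

The MRCA of Pseudotsuga and Pan is the node subtending (((Danio,(Vespa,(Listeria,Klebsiella))),(((Cuon,(Culex,Rattus)),(Alnus,(Hordeum,Gallus))),Pseudotsuga)),(Avena,(Hylobates,Pan))).
That clade contains 14 terminal taxa: Alnus, Avena, Culex, Cuon, Danio, Gallus, Hordeum, Hylobates, Klebsiella, Listeria, Pan, Pseudotsuga, Rattus, Vespa.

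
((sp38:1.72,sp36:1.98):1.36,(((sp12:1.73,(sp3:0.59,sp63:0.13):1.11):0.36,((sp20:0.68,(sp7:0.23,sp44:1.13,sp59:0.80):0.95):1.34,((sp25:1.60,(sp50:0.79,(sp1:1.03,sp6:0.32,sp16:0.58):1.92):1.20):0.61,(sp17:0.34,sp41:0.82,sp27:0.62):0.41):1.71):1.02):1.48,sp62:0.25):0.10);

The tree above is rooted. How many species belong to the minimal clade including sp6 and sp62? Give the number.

The MRCA of sp6 and sp62 is the node subtending (((sp12,(sp3,sp63)),((sp20,(sp7,sp44,sp59)),((sp25,(sp50,(sp1,sp6,sp16))),(sp17,sp41,sp27)))),sp62).
That clade contains 16 terminal taxa: sp1, sp12, sp16, sp17, sp20, sp25, sp27, sp3, sp41, sp44, sp50, sp59, sp6, sp62, sp63, sp7.

16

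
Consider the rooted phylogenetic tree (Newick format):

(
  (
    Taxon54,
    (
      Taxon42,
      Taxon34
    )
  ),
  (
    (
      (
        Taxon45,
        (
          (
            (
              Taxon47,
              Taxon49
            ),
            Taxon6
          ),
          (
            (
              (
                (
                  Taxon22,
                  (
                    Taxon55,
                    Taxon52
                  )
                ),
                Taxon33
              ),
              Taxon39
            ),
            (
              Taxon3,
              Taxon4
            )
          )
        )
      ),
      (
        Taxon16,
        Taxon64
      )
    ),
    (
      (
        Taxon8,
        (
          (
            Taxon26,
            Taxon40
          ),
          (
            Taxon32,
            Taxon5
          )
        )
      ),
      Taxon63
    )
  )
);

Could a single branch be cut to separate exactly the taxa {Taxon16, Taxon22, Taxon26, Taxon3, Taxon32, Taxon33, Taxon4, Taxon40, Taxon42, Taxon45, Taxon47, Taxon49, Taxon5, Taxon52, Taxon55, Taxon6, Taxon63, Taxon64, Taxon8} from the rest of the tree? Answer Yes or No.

The MRCA of the listed taxa is the root, so the smallest clade containing them is the whole tree.
That clade also contains Taxon34, Taxon39, Taxon54, which are not in the proposed group, so the group is not monophyletic.

No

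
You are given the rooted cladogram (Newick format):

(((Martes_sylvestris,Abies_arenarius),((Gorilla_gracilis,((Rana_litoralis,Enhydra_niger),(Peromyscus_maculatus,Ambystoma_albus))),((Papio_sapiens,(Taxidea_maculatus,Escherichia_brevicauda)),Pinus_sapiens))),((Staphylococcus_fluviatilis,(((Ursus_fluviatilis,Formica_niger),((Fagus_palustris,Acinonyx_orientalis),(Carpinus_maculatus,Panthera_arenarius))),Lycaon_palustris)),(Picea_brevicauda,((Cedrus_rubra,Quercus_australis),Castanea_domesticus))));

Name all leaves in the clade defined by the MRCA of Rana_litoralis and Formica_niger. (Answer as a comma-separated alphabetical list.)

Abies_arenarius, Acinonyx_orientalis, Ambystoma_albus, Carpinus_maculatus, Castanea_domesticus, Cedrus_rubra, Enhydra_niger, Escherichia_brevicauda, Fagus_palustris, Formica_niger, Gorilla_gracilis, Lycaon_palustris, Martes_sylvestris, Panthera_arenarius, Papio_sapiens, Peromyscus_maculatus, Picea_brevicauda, Pinus_sapiens, Quercus_australis, Rana_litoralis, Staphylococcus_fluviatilis, Taxidea_maculatus, Ursus_fluviatilis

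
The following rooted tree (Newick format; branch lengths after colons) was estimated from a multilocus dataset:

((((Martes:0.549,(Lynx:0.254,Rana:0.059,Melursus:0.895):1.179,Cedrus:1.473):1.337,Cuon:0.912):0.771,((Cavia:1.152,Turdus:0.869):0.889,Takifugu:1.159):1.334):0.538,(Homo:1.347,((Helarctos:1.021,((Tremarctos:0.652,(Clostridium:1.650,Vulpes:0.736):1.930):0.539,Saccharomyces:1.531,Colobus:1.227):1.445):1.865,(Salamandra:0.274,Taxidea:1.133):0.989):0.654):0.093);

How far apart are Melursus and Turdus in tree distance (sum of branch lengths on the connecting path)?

7.274

The path runs Melursus → … → MRCA → … → Turdus; the MRCA is the node subtending (((Martes,(Lynx,Rana,Melursus),Cedrus),Cuon),((Cavia,Turdus),Takifugu)).
Branch lengths along that path: 0.895 + 1.179 + 1.337 + 0.771 + 1.334 + 0.889 + 0.869 = 7.274.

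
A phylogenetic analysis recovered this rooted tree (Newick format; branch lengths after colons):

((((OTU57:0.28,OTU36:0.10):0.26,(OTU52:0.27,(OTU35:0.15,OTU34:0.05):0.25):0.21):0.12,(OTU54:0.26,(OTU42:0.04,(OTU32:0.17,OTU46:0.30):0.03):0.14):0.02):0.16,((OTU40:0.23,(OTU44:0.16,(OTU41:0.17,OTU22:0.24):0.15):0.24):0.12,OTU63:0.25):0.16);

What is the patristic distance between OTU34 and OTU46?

The path runs OTU34 → … → MRCA → … → OTU46; the MRCA is the node subtending (((OTU57,OTU36),(OTU52,(OTU35,OTU34))),(OTU54,(OTU42,(OTU32,OTU46)))).
Branch lengths along that path: 0.05 + 0.25 + 0.21 + 0.12 + 0.02 + 0.14 + 0.03 + 0.30 = 1.12.

1.12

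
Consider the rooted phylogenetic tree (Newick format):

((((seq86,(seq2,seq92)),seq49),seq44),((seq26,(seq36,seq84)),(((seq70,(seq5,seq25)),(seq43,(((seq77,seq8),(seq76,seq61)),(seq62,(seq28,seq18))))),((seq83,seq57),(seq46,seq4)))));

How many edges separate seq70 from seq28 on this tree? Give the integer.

The MRCA of seq70 and seq28 is the node subtending ((seq70,(seq5,seq25)),(seq43,(((seq77,seq8),(seq76,seq61)),(seq62,(seq28,seq18))))).
From seq70 up to that node: 2 branches. From seq28 up to the same node: 5 branches. Total: 2 + 5 = 7.

7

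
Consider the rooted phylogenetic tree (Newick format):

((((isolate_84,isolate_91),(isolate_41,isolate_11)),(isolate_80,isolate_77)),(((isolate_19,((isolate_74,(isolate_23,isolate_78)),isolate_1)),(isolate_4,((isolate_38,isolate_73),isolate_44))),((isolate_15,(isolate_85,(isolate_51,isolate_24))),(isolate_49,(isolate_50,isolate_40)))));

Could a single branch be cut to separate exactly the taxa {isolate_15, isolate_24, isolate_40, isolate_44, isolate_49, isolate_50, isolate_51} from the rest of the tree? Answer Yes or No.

No

The MRCA of the listed taxa subtends (((isolate_19,((isolate_74,(isolate_23,isolate_78)),isolate_1)),(isolate_4,((isolate_38,isolate_73),isolate_44))),((isolate_15,(isolate_85,(isolate_51,isolate_24))),(isolate_49,(isolate_50,isolate_40)))).
That clade also contains isolate_1, isolate_19, isolate_23, isolate_38, isolate_4, isolate_73, isolate_74, isolate_78, isolate_85, which are not in the proposed group, so the group is not monophyletic.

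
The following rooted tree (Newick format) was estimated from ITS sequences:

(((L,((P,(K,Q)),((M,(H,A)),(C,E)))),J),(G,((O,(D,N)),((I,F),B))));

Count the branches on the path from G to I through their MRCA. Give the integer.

The MRCA of G and I is the node subtending (G,((O,(D,N)),((I,F),B))).
From G up to that node: 1 branch. From I up to the same node: 4 branches. Total: 1 + 4 = 5.

5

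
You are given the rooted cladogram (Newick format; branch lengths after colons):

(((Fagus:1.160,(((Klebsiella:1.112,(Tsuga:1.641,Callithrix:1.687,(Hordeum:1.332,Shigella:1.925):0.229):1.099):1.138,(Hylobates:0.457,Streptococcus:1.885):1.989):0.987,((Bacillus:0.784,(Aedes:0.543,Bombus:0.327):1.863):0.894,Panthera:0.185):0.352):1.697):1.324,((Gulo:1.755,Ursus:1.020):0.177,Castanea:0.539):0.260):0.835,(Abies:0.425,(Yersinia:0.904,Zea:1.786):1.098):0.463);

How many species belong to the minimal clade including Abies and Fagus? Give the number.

18

The MRCA of Abies and Fagus is the root, so the clade is the entire tree.
That clade contains 18 terminal taxa: Abies, Aedes, Bacillus, Bombus, Callithrix, Castanea, Fagus, Gulo, Hordeum, Hylobates, Klebsiella, Panthera, Shigella, Streptococcus, Tsuga, Ursus, Yersinia, Zea.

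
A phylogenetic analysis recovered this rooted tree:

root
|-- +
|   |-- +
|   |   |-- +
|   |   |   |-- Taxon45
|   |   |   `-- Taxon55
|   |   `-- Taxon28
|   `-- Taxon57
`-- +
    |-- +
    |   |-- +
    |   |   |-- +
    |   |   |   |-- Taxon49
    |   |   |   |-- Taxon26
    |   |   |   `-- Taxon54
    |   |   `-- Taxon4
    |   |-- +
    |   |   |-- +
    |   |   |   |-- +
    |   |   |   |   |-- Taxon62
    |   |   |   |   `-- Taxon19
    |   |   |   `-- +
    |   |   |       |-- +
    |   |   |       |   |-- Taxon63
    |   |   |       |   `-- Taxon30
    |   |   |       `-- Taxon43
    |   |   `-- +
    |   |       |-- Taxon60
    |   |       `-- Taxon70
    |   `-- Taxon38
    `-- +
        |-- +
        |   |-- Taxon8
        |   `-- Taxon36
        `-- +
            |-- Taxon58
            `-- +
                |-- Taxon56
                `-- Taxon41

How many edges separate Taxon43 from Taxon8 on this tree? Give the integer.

8

The MRCA of Taxon43 and Taxon8 is the node subtending ((((Taxon49,Taxon26,Taxon54),Taxon4),(((Taxon62,Taxon19),((Taxon63,Taxon30),Taxon43)),(Taxon60,Taxon70)),Taxon38),((Taxon8,Taxon36),(Taxon58,(Taxon56,Taxon41)))).
From Taxon43 up to that node: 5 branches. From Taxon8 up to the same node: 3 branches. Total: 5 + 3 = 8.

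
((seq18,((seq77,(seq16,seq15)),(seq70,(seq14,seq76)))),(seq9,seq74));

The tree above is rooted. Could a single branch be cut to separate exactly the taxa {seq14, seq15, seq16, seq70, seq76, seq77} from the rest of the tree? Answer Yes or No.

Yes

The most recent common ancestor of these taxa subtends ((seq77,(seq16,seq15)),(seq70,(seq14,seq76))).
That clade has exactly 6 tips — every listed taxon and nothing else — so the group is monophyletic.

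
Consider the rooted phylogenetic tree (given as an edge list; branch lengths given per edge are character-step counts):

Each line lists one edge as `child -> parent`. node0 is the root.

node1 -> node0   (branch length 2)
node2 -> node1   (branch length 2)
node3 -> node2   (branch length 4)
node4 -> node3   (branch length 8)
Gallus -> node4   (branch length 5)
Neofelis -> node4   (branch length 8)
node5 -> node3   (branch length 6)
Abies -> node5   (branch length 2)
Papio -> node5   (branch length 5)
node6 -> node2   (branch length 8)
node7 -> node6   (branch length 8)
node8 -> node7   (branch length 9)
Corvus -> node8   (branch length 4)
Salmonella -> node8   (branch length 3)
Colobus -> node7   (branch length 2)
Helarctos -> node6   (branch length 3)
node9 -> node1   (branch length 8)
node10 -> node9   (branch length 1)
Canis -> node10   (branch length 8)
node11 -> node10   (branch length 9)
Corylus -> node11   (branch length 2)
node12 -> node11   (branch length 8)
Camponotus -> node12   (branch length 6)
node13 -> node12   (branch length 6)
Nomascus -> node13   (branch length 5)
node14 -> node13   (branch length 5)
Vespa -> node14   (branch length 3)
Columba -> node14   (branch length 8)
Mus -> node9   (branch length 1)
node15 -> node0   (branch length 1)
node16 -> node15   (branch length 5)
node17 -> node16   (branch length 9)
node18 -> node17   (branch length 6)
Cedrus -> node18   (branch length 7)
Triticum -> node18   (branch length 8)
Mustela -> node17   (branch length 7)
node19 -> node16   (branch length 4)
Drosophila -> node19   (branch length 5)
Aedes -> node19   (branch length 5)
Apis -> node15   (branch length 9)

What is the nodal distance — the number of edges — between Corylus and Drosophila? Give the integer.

The MRCA of Corylus and Drosophila is the root of the tree.
From Corylus up to that node: 5 branches. From Drosophila up to the same node: 4 branches. Total: 5 + 4 = 9.

9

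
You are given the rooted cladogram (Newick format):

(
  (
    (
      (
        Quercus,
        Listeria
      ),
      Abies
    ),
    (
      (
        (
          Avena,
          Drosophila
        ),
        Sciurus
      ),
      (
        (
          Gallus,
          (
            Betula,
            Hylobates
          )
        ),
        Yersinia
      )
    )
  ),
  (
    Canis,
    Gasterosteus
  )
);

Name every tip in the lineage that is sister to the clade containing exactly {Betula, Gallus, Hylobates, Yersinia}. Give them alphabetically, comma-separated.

The clade containing exactly {Betula, Gallus, Hylobates, Yersinia} attaches to the tree at the node subtending (((Avena,Drosophila),Sciurus),((Gallus,(Betula,Hylobates)),Yersinia)).
The other lineage descending from that same node — the sister group — is ((Avena,Drosophila),Sciurus); its 3 tips in alphabetical order are the answer.

Avena, Drosophila, Sciurus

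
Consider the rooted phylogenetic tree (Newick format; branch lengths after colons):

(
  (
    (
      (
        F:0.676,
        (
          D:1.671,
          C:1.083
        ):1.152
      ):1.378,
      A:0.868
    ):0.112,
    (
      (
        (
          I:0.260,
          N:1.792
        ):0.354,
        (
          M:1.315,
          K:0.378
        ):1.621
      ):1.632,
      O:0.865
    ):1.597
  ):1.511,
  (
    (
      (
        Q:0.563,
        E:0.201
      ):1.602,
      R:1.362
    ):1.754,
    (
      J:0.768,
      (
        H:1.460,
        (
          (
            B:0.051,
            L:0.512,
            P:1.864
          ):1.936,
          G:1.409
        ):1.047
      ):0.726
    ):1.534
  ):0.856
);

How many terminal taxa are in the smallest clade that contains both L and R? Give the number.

9

The MRCA of L and R is the node subtending (((Q,E),R),(J,(H,((B,L,P),G)))).
That clade contains 9 terminal taxa: B, E, G, H, J, L, P, Q, R.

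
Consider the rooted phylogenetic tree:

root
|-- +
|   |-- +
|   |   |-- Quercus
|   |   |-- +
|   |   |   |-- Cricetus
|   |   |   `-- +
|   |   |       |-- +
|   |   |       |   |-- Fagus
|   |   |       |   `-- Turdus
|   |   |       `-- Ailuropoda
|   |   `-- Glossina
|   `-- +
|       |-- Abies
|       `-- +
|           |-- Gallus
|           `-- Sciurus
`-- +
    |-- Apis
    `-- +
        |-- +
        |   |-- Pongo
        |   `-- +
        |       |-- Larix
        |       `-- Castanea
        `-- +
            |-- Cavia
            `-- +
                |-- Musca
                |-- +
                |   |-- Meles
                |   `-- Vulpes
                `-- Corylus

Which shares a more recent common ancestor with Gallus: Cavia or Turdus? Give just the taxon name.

Turdus

The MRCA of Gallus and Turdus subtends ((Quercus,(Cricetus,((Fagus,Turdus),Ailuropoda)),Glossina),(Abies,(Gallus,Sciurus))) (9 taxa).
The MRCA of Gallus and Cavia is the root, subtending the entire tree (18 taxa).
The first is nested inside the second, so Gallus shares a more recent common ancestor with Turdus.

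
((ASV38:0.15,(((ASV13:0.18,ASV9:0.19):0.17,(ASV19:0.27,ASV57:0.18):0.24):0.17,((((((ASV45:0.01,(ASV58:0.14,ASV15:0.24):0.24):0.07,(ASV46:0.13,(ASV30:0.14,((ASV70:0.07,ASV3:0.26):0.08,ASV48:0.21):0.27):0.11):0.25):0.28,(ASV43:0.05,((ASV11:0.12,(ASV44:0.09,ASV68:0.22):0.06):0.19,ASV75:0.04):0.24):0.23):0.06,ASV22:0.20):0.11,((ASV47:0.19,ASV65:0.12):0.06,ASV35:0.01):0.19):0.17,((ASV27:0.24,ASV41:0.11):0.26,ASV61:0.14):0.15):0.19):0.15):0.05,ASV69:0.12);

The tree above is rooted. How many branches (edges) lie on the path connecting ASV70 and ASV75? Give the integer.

9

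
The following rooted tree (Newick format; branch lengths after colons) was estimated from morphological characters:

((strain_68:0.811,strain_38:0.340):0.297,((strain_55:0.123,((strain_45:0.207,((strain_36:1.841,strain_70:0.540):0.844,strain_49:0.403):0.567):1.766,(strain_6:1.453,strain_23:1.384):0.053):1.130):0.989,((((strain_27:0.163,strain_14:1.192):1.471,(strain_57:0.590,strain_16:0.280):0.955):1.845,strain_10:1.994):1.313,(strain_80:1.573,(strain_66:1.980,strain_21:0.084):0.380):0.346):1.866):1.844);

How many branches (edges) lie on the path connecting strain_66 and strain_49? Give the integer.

The MRCA of strain_66 and strain_49 is the node subtending ((strain_55,((strain_45,((strain_36,strain_70),strain_49)),(strain_6,strain_23))),((((strain_27,strain_14),(strain_57,strain_16)),strain_10),(strain_80,(strain_66,strain_21)))).
From strain_66 up to that node: 4 branches. From strain_49 up to the same node: 5 branches. Total: 4 + 5 = 9.

9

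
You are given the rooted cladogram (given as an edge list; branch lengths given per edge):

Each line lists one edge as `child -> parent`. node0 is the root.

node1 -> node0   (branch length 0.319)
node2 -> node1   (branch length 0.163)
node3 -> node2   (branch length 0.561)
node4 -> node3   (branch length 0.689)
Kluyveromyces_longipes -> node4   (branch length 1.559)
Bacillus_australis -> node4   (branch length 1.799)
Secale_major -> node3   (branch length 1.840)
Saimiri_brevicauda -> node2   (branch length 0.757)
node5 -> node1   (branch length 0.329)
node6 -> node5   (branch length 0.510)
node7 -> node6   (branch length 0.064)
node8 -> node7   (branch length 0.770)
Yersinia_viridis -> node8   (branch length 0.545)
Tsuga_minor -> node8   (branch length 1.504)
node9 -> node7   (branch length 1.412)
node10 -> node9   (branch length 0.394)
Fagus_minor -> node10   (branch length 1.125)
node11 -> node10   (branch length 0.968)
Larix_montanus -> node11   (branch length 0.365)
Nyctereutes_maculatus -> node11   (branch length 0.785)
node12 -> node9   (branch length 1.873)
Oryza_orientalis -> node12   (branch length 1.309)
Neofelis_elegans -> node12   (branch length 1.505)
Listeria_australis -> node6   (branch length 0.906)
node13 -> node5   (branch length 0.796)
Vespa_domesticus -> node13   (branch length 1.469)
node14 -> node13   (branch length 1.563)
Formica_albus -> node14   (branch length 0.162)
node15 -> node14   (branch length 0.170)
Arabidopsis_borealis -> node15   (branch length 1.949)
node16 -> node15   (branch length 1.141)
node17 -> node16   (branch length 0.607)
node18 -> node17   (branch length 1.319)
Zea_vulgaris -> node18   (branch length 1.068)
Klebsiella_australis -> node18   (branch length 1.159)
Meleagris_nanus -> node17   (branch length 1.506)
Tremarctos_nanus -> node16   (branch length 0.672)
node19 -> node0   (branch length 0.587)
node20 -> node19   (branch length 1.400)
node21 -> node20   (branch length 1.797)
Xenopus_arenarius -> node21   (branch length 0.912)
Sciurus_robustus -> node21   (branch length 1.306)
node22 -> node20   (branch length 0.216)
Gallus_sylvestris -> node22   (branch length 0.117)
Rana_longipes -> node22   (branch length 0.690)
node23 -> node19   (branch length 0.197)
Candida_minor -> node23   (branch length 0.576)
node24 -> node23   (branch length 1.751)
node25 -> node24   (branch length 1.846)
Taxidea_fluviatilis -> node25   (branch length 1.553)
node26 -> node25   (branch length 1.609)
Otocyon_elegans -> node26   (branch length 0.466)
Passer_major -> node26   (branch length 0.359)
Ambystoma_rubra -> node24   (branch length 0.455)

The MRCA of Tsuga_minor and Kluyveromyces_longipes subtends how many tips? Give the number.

The MRCA of Tsuga_minor and Kluyveromyces_longipes is the node subtending ((((Kluyveromyces_longipes,Bacillus_australis),Secale_major),Saimiri_brevicauda),((((Yersinia_viridis,Tsuga_minor),((Fagus_minor,(Larix_montanus,Nyctereutes_maculatus)),(Oryza_orientalis,Neofelis_elegans))),Listeria_australis),(Vespa_domesticus,(Formica_albus,(Arabidopsis_borealis,(((Zea_vulgaris,Klebsiella_australis),Meleagris_nanus),Tremarctos_nanus)))))).
That clade contains 19 terminal taxa: Arabidopsis_borealis, Bacillus_australis, Fagus_minor, Formica_albus, Klebsiella_australis, Kluyveromyces_longipes, Larix_montanus, Listeria_australis, Meleagris_nanus, Neofelis_elegans, Nyctereutes_maculatus, Oryza_orientalis, Saimiri_brevicauda, Secale_major, Tremarctos_nanus, Tsuga_minor, Vespa_domesticus, Yersinia_viridis, Zea_vulgaris.

19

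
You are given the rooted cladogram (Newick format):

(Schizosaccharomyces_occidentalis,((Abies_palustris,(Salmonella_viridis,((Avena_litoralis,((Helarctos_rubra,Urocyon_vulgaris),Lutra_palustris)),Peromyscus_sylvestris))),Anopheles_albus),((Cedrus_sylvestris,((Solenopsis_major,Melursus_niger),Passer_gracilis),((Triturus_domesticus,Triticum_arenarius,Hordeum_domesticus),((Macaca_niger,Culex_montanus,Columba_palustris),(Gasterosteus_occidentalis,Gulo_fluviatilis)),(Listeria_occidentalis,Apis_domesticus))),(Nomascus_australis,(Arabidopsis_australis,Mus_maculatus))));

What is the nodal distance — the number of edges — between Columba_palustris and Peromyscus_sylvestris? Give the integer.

The MRCA of Columba_palustris and Peromyscus_sylvestris is the root of the tree.
From Columba_palustris up to that node: 6 branches. From Peromyscus_sylvestris up to the same node: 5 branches. Total: 6 + 5 = 11.

11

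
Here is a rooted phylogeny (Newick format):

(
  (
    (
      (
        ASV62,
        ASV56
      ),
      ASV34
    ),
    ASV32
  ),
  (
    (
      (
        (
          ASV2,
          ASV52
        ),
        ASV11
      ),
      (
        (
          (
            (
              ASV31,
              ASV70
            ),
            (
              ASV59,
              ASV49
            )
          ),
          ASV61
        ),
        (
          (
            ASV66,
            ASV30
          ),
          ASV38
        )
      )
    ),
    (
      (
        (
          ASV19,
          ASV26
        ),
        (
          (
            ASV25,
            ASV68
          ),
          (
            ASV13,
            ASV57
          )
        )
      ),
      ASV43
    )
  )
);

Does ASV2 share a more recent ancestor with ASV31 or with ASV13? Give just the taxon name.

The MRCA of ASV2 and ASV31 subtends (((ASV2,ASV52),ASV11),((((ASV31,ASV70),(ASV59,ASV49)),ASV61),((ASV66,ASV30),ASV38))) (11 taxa).
The MRCA of ASV2 and ASV13 subtends ((((ASV2,ASV52),ASV11),((((ASV31,ASV70),(ASV59,ASV49)),ASV61),((ASV66,ASV30),ASV38))),(((ASV19,ASV26),((ASV25,ASV68),(ASV13,ASV57))),ASV43)) (18 taxa).
The first is nested inside the second, so ASV2 shares a more recent common ancestor with ASV31.

ASV31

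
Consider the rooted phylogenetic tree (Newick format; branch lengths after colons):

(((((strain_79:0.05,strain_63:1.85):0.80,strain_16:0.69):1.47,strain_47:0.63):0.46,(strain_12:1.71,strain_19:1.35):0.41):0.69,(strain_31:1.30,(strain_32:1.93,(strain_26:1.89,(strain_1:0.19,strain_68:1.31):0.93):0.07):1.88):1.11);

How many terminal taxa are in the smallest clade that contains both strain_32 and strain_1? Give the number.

The MRCA of strain_32 and strain_1 is the node subtending (strain_32,(strain_26,(strain_1,strain_68))).
That clade contains 4 terminal taxa: strain_1, strain_26, strain_32, strain_68.

4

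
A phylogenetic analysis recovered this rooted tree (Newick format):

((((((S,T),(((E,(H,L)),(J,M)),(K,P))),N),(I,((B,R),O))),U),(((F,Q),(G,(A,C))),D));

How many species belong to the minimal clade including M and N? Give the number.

The MRCA of M and N is the node subtending (((S,T),(((E,(H,L)),(J,M)),(K,P))),N).
That clade contains 10 terminal taxa: E, H, J, K, L, M, N, P, S, T.

10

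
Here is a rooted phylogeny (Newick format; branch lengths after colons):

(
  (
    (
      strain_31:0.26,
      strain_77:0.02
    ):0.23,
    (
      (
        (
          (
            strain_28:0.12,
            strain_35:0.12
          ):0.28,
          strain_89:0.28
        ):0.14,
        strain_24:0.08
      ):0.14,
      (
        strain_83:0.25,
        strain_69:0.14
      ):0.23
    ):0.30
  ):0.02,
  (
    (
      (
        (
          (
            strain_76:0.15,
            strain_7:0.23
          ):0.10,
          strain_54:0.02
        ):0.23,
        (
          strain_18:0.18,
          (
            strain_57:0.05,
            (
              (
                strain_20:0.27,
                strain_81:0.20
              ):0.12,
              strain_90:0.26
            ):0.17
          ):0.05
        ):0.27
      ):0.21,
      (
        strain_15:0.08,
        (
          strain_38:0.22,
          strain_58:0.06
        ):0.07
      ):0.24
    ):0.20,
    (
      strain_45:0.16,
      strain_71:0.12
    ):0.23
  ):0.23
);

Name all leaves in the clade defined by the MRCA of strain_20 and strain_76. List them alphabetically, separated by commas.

strain_18, strain_20, strain_54, strain_57, strain_7, strain_76, strain_81, strain_90

Tracing strain_20: it sits inside (strain_20,strain_81).
Tracing strain_76: it sits inside (strain_76,strain_7).
The smallest clade enclosing both is (((strain_76,strain_7),strain_54),(strain_18,(strain_57,((strain_20,strain_81),strain_90)))); the answer is its 8 terminal taxa in alphabetical order.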